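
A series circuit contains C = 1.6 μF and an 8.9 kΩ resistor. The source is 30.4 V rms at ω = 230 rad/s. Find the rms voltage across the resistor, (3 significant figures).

29.1 V

X_C = 1/(ωC) = 2720 Ω
Z = 8900 − j2720 Ω
|Z| = √(8900² + 2720²) = 9310 Ω
I = V/|Z| = 3.27 mA
V_R = I·|Z_R| = 0.00327 × 8900 = 29.1 V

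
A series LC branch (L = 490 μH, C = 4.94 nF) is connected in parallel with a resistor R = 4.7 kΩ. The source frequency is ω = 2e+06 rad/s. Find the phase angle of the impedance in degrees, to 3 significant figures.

X_L = ωL = 980 Ω
X_C = 1/(ωC) = 101 Ω
Branch 1: Z₁ = R = 4700 Ω
Branch 2 (series LC): Z₂ = j(X_L − X_C) = j879 Ω
Parallel: Z = Z₁Z₂/(Z₁+Z₂), |Z| = 864 Ω, ∠Z = 79.4°

79.4°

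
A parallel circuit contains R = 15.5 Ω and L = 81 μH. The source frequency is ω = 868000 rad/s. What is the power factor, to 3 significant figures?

X_L = ωL = 70.3 Ω
Parallel: admittances add. Y = 1/R + 1/(jωL)
Y = (0.0645 − j0.0142) S
|Y| = 0.0661 S → |Z| = 1/|Y| = 15.1 Ω, ∠Z = −∠Y = 12.4°
cos φ = cos(12.4°) = 0.977

0.977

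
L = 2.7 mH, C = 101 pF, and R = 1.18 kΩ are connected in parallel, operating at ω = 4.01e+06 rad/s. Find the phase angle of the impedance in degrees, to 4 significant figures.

X_L = ωL = 10830 Ω
X_C = 1/(ωC) = 2469 Ω
Parallel: admittances add. Y = 1/R + 1/(jωL) + jωC
Y = (0.0008475 + j0.0003126) S
|Y| = 0.0009033 S → |Z| = 1/|Y| = 1107 Ω, ∠Z = −∠Y = -20.25°

-20.25°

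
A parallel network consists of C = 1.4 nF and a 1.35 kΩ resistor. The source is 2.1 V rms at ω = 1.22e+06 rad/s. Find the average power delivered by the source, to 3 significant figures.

X_C = 1/(ωC) = 585 Ω
Parallel: admittances add. Y = 1/R + jωC
Y = (0.000741 + j0.00171) S
|Y| = 0.00186 S → |Z| = 1/|Y| = 537 Ω, ∠Z = −∠Y = -66.6°
I = V/|Z| = 3.91 mA
P = VI cos φ = 2.1 × 0.00391 × cos(-66.6°) = 3.27 mW

3.27 mW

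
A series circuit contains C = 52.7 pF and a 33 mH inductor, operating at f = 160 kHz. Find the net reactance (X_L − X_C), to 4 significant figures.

14300 Ω

ω = 2πf = 1.005e+06 rad/s
X_L = ωL = 33180 Ω
X_C = 1/(ωC) = 18880 Ω
X = 33180 − 18880 = 14300 Ω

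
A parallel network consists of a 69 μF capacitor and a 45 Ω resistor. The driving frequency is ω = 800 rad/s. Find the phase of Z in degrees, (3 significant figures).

-68.1°

X_C = 1/(ωC) = 18.1 Ω
Parallel: admittances add. Y = 1/R + jωC
Y = (0.0222 + j0.0552) S
|Y| = 0.0595 S → |Z| = 1/|Y| = 16.8 Ω, ∠Z = −∠Y = -68.1°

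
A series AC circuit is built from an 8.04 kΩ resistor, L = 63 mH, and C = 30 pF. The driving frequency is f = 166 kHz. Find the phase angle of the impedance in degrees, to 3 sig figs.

ω = 2πf = 1.043e+06 rad/s
X_L = ωL = 65700 Ω
X_C = 1/(ωC) = 32000 Ω
Net reactance X = X_L − X_C = 33800 Ω
Z = 8040 + j33800 Ω
|Z| = √(8040² + 33800²) = 34700 Ω
∠Z = arctan(33800/8040) = 76.6°

76.6°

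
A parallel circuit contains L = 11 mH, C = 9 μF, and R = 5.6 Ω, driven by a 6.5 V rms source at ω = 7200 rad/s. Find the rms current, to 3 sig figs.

1.21 A

X_L = ωL = 79.2 Ω
X_C = 1/(ωC) = 15.4 Ω
Parallel: admittances add. Y = 1/R + 1/(jωL) + jωC
Y = (0.179 + j0.0522) S
|Y| = 0.186 S → |Z| = 1/|Y| = 5.38 Ω, ∠Z = −∠Y = -16.3°
I = V/|Z| = 6.5/5.38 = 1.21 A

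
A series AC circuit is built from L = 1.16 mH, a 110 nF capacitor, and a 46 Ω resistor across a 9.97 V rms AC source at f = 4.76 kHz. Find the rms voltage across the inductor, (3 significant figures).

1.27 V

ω = 2πf = 29910 rad/s
X_L = ωL = 34.7 Ω
X_C = 1/(ωC) = 304 Ω
Net reactance X = X_L − X_C = -269 Ω
Z = 46.0 − j269 Ω
|Z| = √(46.0² + 269²) = 273 Ω
I = V/|Z| = 36.5 mA
V_L = I·|Z_L| = 0.0365 × 34.7 = 1.27 V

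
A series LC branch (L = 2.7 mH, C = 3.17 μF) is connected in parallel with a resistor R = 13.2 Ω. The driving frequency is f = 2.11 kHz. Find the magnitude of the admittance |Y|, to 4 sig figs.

ω = 2πf = 13260 rad/s
X_L = ωL = 35.80 Ω
X_C = 1/(ωC) = 23.79 Ω
Branch 1: Z₁ = R = 13.20 Ω
Branch 2 (series LC): Z₂ = j(X_L − X_C) = j12.00 Ω
Parallel: Z = Z₁Z₂/(Z₁+Z₂), |Z| = 8.880 Ω, ∠Z = 47.72°
|Y| = 1/|Z| = 112.6 mS

112.6 mS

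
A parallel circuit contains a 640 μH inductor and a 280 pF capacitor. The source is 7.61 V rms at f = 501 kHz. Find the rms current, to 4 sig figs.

ω = 2πf = 3.148e+06 rad/s
X_L = ωL = 2015 Ω
X_C = 1/(ωC) = 1135 Ω
Parallel: admittances add. Y = 1/(jωL) + jωC
Y = (0 + j0.0003850) S
|Y| = 0.0003850 S → |Z| = 1/|Y| = 2597 Ω, ∠Z = −∠Y = -90.00°
I = V/|Z| = 7.61/2597 = 2.930 mA

2.930 mA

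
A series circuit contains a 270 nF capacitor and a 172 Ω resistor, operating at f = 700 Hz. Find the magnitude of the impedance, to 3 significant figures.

859 Ω

ω = 2πf = 4398 rad/s
X_C = 1/(ωC) = 842 Ω
Z = 172 − j842 Ω
|Z| = √(172² + 842²) = 859 Ω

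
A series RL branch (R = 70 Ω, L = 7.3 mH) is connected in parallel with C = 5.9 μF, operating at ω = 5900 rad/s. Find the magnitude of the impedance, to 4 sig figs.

33.04 Ω

X_L = ωL = 43.07 Ω
X_C = 1/(ωC) = 28.73 Ω
Branch 1 (R+jX_L): Z₁ = 70.00 + j43.07 Ω, |Z₁| = 82.19 Ω
Branch 2 (−jX_C): Z₂ = −j28.73 Ω
Parallel: Z = Z₁Z₂/(Z₁+Z₂), |Z| = 33.04 Ω, ∠Z = -69.98°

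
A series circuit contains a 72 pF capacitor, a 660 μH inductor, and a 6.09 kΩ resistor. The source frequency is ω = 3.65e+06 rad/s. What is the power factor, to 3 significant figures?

X_L = ωL = 2410 Ω
X_C = 1/(ωC) = 3810 Ω
Net reactance X = X_L − X_C = -1400 Ω
Z = 6090 − j1400 Ω
|Z| = √(6090² + 1400²) = 6250 Ω
∠Z = arctan(-1400/6090) = -12.9°
cos φ = cos(-12.9°) = 0.975

0.975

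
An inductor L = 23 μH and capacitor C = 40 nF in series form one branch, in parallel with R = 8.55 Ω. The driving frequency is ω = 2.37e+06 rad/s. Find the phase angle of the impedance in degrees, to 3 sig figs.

X_L = ωL = 54.5 Ω
X_C = 1/(ωC) = 10.5 Ω
Branch 1: Z₁ = R = 8.55 Ω
Branch 2 (series LC): Z₂ = j(X_L − X_C) = j44.0 Ω
Parallel: Z = Z₁Z₂/(Z₁+Z₂), |Z| = 8.39 Ω, ∠Z = 11.0°

11.0°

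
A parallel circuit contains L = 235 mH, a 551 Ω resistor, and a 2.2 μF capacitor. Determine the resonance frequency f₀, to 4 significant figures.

ω₀ = 1/√(LC) = 1/√(0.235 × 2.2e-06) = 1391 rad/s
f₀ = ω₀/(2π) = 221.3 Hz

221.3 Hz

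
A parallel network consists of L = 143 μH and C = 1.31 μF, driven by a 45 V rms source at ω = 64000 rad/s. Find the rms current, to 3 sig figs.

1.14 A

X_L = ωL = 9.15 Ω
X_C = 1/(ωC) = 11.9 Ω
Parallel: admittances add. Y = 1/(jωL) + jωC
Y = (0 − j0.0254) S
|Y| = 0.0254 S → |Z| = 1/|Y| = 39.3 Ω, ∠Z = −∠Y = 90.0°
I = V/|Z| = 45/39.3 = 1.14 A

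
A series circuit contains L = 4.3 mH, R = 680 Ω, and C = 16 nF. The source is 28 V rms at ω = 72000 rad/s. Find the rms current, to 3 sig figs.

X_L = ωL = 310 Ω
X_C = 1/(ωC) = 868 Ω
Net reactance X = X_L − X_C = -558 Ω
Z = 680 − j558 Ω
|Z| = √(680² + 558²) = 880 Ω
I = V/|Z| = 28/880 = 31.8 mA

31.8 mA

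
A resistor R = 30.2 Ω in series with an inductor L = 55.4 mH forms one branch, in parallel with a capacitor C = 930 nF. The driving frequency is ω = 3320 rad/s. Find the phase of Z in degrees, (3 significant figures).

X_L = ωL = 184 Ω
X_C = 1/(ωC) = 324 Ω
Branch 1 (R+jX_L): Z₁ = 30.2 + j184 Ω, |Z₁| = 186 Ω
Branch 2 (−jX_C): Z₂ = −j324 Ω
Parallel: Z = Z₁Z₂/(Z₁+Z₂), |Z| = 422 Ω, ∠Z = 68.5°

68.5°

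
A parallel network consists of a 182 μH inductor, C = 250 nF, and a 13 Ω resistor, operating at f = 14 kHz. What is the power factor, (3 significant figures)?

ω = 2πf = 87960 rad/s
X_L = ωL = 16.0 Ω
X_C = 1/(ωC) = 45.5 Ω
Parallel: admittances add. Y = 1/R + 1/(jωL) + jωC
Y = (0.0769 − j0.0405) S
|Y| = 0.0869 S → |Z| = 1/|Y| = 11.5 Ω, ∠Z = −∠Y = 27.8°
cos φ = cos(27.8°) = 0.885

0.885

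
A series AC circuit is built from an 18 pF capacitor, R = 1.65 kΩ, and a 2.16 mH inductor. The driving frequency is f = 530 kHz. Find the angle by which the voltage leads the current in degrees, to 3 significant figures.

-80.1°

ω = 2πf = 3.33e+06 rad/s
X_L = ωL = 7190 Ω
X_C = 1/(ωC) = 16700 Ω
Net reactance X = X_L − X_C = -9490 Ω
Z = 1650 − j9490 Ω
|Z| = √(1650² + 9490²) = 9630 Ω
∠Z = arctan(-9490/1650) = -80.1°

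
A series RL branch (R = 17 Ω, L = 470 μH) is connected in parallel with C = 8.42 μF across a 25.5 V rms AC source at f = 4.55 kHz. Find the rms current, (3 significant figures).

ω = 2πf = 28590 rad/s
X_L = ωL = 13.4 Ω
X_C = 1/(ωC) = 4.15 Ω
Branch 1 (R+jX_L): Z₁ = 17.0 + j13.4 Ω, |Z₁| = 21.7 Ω
Branch 2 (−jX_C): Z₂ = −j4.15 Ω
Parallel: Z = Z₁Z₂/(Z₁+Z₂), |Z| = 4.65 Ω, ∠Z = -80.3°
I = V/|Z| = 25.5/4.65 = 5.49 A

5.49 A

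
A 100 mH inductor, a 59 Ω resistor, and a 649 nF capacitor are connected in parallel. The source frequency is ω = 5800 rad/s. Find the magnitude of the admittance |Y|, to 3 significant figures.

X_L = ωL = 580 Ω
X_C = 1/(ωC) = 266 Ω
Parallel: admittances add. Y = 1/R + 1/(jωL) + jωC
Y = (0.0169 + j0.00204) S
|Y| = 0.0171 S → |Z| = 1/|Y| = 58.6 Ω, ∠Z = −∠Y = -6.86°

17.1 mS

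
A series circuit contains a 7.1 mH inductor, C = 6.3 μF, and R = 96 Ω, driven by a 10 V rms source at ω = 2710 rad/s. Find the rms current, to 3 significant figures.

X_L = ωL = 19.2 Ω
X_C = 1/(ωC) = 58.6 Ω
Net reactance X = X_L − X_C = -39.3 Ω
Z = 96.0 − j39.3 Ω
|Z| = √(96.0² + 39.3²) = 104 Ω
I = V/|Z| = 10/104 = 96.4 mA

96.4 mA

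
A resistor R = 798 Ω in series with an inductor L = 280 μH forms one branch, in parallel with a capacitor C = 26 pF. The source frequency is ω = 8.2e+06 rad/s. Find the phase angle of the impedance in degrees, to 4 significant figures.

X_L = ωL = 2296 Ω
X_C = 1/(ωC) = 4690 Ω
Branch 1 (R+jX_L): Z₁ = 798.0 + j2296 Ω, |Z₁| = 2431 Ω
Branch 2 (−jX_C): Z₂ = −j4690 Ω
Parallel: Z = Z₁Z₂/(Z₁+Z₂), |Z| = 4517 Ω, ∠Z = 52.40°

52.40°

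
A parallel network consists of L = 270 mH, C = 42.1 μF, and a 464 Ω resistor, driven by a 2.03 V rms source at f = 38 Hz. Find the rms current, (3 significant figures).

ω = 2πf = 238.8 rad/s
X_L = ωL = 64.5 Ω
X_C = 1/(ωC) = 99.5 Ω
Parallel: admittances add. Y = 1/R + 1/(jωL) + jωC
Y = (0.00216 − j0.00546) S
|Y| = 0.00587 S → |Z| = 1/|Y| = 170 Ω, ∠Z = −∠Y = 68.5°
I = V/|Z| = 2.03/170 = 11.9 mA

11.9 mA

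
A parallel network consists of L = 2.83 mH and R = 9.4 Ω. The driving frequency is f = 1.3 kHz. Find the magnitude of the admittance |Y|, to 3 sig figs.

ω = 2πf = 8168 rad/s
X_L = ωL = 23.1 Ω
Parallel: admittances add. Y = 1/R + 1/(jωL)
Y = (0.106 − j0.0433) S
|Y| = 0.115 S → |Z| = 1/|Y| = 8.71 Ω, ∠Z = −∠Y = 22.1°

115 mS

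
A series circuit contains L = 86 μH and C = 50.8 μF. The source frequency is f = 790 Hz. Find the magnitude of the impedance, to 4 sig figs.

ω = 2πf = 4964 rad/s
X_L = ωL = 0.4269 Ω
X_C = 1/(ωC) = 3.966 Ω
Net reactance X = X_L − X_C = -3.539 Ω
Z = − j3.539 Ω
|Z| = √(0² + 3.539²) = 3.539 Ω

3.539 Ω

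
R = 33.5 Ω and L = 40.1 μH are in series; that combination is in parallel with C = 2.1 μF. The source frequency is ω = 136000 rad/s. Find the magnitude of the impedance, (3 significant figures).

X_L = ωL = 5.45 Ω
X_C = 1/(ωC) = 3.50 Ω
Branch 1 (R+jX_L): Z₁ = 33.5 + j5.45 Ω, |Z₁| = 33.9 Ω
Branch 2 (−jX_C): Z₂ = −j3.50 Ω
Parallel: Z = Z₁Z₂/(Z₁+Z₂), |Z| = 3.54 Ω, ∠Z = -84.1°

3.54 Ω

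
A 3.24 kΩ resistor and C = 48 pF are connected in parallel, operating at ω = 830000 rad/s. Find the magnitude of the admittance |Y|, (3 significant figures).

X_C = 1/(ωC) = 25100 Ω
Parallel: admittances add. Y = 1/R + jωC
Y = (0.000309 + j3.98e-05) S
|Y| = 0.000311 S → |Z| = 1/|Y| = 3210 Ω, ∠Z = −∠Y = -7.36°

311 μS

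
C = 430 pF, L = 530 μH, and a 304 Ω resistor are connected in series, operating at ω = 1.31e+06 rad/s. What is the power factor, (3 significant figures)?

0.271

X_L = ωL = 694 Ω
X_C = 1/(ωC) = 1780 Ω
Net reactance X = X_L − X_C = -1080 Ω
Z = 304 − j1080 Ω
|Z| = √(304² + 1080²) = 1120 Ω
∠Z = arctan(-1080/304) = -74.3°
cos φ = cos(-74.3°) = 0.271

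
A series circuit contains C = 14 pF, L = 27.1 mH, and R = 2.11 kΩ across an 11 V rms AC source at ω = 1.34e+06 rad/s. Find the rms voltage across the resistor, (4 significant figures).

1.356 V

X_L = ωL = 36310 Ω
X_C = 1/(ωC) = 53300 Ω
Net reactance X = X_L − X_C = -16990 Ω
Z = 2110 − j16990 Ω
|Z| = √(2110² + 16990²) = 17120 Ω
I = V/|Z| = 642.5 μA
V_R = I·|Z_R| = 0.0006425 × 2110 = 1.356 V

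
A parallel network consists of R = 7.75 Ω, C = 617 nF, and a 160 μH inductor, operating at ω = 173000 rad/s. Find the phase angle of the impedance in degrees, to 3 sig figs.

X_L = ωL = 27.7 Ω
X_C = 1/(ωC) = 9.37 Ω
Parallel: admittances add. Y = 1/R + 1/(jωL) + jωC
Y = (0.129 + j0.0706) S
|Y| = 0.147 S → |Z| = 1/|Y| = 6.80 Ω, ∠Z = −∠Y = -28.7°

-28.7°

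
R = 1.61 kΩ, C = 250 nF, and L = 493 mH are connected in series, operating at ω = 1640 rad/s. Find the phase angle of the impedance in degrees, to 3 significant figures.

X_L = ωL = 809 Ω
X_C = 1/(ωC) = 2440 Ω
Net reactance X = X_L − X_C = -1630 Ω
Z = 1610 − j1630 Ω
|Z| = √(1610² + 1630²) = 2290 Ω
∠Z = arctan(-1630/1610) = -45.4°

-45.4°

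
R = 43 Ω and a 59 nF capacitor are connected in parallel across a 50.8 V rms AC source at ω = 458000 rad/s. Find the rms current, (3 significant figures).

X_C = 1/(ωC) = 37.0 Ω
Parallel: admittances add. Y = 1/R + jωC
Y = (0.0233 + j0.0270) S
|Y| = 0.0357 S → |Z| = 1/|Y| = 28.0 Ω, ∠Z = −∠Y = -49.3°
I = V/|Z| = 50.8/28.0 = 1.81 A

1.81 A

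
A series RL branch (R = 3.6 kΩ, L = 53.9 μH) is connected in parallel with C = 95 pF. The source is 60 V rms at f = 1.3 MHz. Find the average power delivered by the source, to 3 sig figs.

985 mW

ω = 2πf = 8.168e+06 rad/s
X_L = ωL = 440 Ω
X_C = 1/(ωC) = 1290 Ω
Branch 1 (R+jX_L): Z₁ = 3600 + j440 Ω, |Z₁| = 3630 Ω
Branch 2 (−jX_C): Z₂ = −j1290 Ω
Parallel: Z = Z₁Z₂/(Z₁+Z₂), |Z| = 1260 Ω, ∠Z = -69.8°
I = V/|Z| = 47.5 mA
P = VI cos φ = 60 × 0.0475 × cos(-69.8°) = 985 mW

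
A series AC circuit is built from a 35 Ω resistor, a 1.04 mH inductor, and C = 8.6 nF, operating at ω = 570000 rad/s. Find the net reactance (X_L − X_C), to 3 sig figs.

389 Ω

X_L = ωL = 593 Ω
X_C = 1/(ωC) = 204 Ω
X = 593 − 204 = 389 Ω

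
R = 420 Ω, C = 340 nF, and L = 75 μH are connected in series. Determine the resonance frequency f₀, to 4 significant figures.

ω₀ = 1/√(LC) = 1/√(7.5e-05 × 3.4e-07) = 198000 rad/s
f₀ = ω₀/(2π) = 31.52 kHz

31.52 kHz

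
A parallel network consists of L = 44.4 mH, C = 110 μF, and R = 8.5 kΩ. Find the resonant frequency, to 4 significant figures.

72.02 Hz

ω₀ = 1/√(LC) = 1/√(0.0444 × 0.00011) = 452.5 rad/s
f₀ = ω₀/(2π) = 72.02 Hz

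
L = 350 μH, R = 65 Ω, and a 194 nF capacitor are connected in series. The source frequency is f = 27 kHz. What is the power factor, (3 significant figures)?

0.913

ω = 2πf = 169600 rad/s
X_L = ωL = 59.4 Ω
X_C = 1/(ωC) = 30.4 Ω
Net reactance X = X_L − X_C = 29.0 Ω
Z = 65.0 + j29.0 Ω
|Z| = √(65.0² + 29.0²) = 71.2 Ω
∠Z = arctan(29.0/65.0) = 24.0°
cos φ = cos(24.0°) = 0.913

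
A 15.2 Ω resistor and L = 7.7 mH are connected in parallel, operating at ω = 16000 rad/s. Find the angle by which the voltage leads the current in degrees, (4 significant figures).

X_L = ωL = 123.2 Ω
Parallel: admittances add. Y = 1/R + 1/(jωL)
Y = (0.06579 − j0.008117) S
|Y| = 0.06629 S → |Z| = 1/|Y| = 15.09 Ω, ∠Z = −∠Y = 7.033°

7.033°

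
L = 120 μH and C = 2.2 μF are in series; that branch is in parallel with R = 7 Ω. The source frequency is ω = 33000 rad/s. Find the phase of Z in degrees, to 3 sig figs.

-35.5°

X_L = ωL = 3.96 Ω
X_C = 1/(ωC) = 13.8 Ω
Branch 1: Z₁ = R = 7.00 Ω
Branch 2 (series LC): Z₂ = j(X_L − X_C) = −j9.81 Ω
Parallel: Z = Z₁Z₂/(Z₁+Z₂), |Z| = 5.70 Ω, ∠Z = -35.5°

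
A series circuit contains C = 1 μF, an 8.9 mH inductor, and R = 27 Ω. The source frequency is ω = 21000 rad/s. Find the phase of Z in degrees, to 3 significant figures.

79.0°

X_L = ωL = 187 Ω
X_C = 1/(ωC) = 47.6 Ω
Net reactance X = X_L − X_C = 139 Ω
Z = 27.0 + j139 Ω
|Z| = √(27.0² + 139²) = 142 Ω
∠Z = arctan(139/27.0) = 79.0°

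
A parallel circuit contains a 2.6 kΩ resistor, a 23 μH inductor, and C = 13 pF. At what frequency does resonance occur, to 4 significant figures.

9.204 MHz

ω₀ = 1/√(LC) = 1/√(2.3e-05 × 1.3e-11) = 5.783e+07 rad/s
f₀ = ω₀/(2π) = 9.204 MHz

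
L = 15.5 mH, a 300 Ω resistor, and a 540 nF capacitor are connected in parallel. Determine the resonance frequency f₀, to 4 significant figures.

1.740 kHz

ω₀ = 1/√(LC) = 1/√(0.0155 × 5.4e-07) = 10930 rad/s
f₀ = ω₀/(2π) = 1.740 kHz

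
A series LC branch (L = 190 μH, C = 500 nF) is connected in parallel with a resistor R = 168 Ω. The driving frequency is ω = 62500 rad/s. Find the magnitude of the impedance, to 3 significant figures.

X_L = ωL = 11.9 Ω
X_C = 1/(ωC) = 32.0 Ω
Branch 1: Z₁ = R = 168 Ω
Branch 2 (series LC): Z₂ = j(X_L − X_C) = −j20.1 Ω
Parallel: Z = Z₁Z₂/(Z₁+Z₂), |Z| = 20.0 Ω, ∠Z = -83.2°

20.0 Ω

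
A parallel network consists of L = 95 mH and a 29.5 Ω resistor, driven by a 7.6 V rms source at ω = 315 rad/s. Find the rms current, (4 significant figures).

361.8 mA

X_L = ωL = 29.93 Ω
Parallel: admittances add. Y = 1/R + 1/(jωL)
Y = (0.03390 − j0.03342) S
|Y| = 0.04760 S → |Z| = 1/|Y| = 21.01 Ω, ∠Z = −∠Y = 44.59°
I = V/|Z| = 7.6/21.01 = 361.8 mA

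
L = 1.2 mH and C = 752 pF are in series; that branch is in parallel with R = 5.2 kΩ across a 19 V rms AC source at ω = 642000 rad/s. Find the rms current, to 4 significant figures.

X_L = ωL = 770.4 Ω
X_C = 1/(ωC) = 2071 Ω
Branch 1: Z₁ = R = 5200 Ω
Branch 2 (series LC): Z₂ = j(X_L − X_C) = −j1301 Ω
Parallel: Z = Z₁Z₂/(Z₁+Z₂), |Z| = 1262 Ω, ∠Z = -75.95°
I = V/|Z| = 19/1262 = 15.06 mA

15.06 mA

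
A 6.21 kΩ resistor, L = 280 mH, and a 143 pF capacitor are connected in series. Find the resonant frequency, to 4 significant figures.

25.15 kHz

ω₀ = 1/√(LC) = 1/√(0.28 × 1.43e-10) = 158000 rad/s
f₀ = ω₀/(2π) = 25.15 kHz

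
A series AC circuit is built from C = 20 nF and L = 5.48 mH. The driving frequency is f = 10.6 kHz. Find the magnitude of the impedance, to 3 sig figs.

ω = 2πf = 66600 rad/s
X_L = ωL = 365 Ω
X_C = 1/(ωC) = 751 Ω
Net reactance X = X_L − X_C = -386 Ω
Z = − j386 Ω
|Z| = √(0² + 386²) = 386 Ω

386 Ω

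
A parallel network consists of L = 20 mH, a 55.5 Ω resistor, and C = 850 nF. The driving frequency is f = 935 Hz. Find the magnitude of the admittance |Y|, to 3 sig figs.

ω = 2πf = 5875 rad/s
X_L = ωL = 117 Ω
X_C = 1/(ωC) = 200 Ω
Parallel: admittances add. Y = 1/R + 1/(jωL) + jωC
Y = (0.0180 − j0.00352) S
|Y| = 0.0184 S → |Z| = 1/|Y| = 54.5 Ω, ∠Z = −∠Y = 11.0°

18.4 mS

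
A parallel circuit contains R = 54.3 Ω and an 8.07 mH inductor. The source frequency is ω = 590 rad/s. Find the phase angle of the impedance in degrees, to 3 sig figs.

X_L = ωL = 4.76 Ω
Parallel: admittances add. Y = 1/R + 1/(jωL)
Y = (0.0184 − j0.210) S
|Y| = 0.211 S → |Z| = 1/|Y| = 4.74 Ω, ∠Z = −∠Y = 85.0°

85.0°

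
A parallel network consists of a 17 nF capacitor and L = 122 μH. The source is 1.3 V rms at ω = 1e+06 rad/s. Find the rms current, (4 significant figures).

X_L = ωL = 122.0 Ω
X_C = 1/(ωC) = 58.82 Ω
Parallel: admittances add. Y = 1/(jωL) + jωC
Y = (0 + j0.008803) S
|Y| = 0.008803 S → |Z| = 1/|Y| = 113.6 Ω, ∠Z = −∠Y = -90.00°
I = V/|Z| = 1.3/113.6 = 11.44 mA

11.44 mA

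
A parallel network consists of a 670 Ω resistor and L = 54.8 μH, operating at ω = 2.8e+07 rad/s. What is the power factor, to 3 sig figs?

0.916

X_L = ωL = 1530 Ω
Parallel: admittances add. Y = 1/R + 1/(jωL)
Y = (0.00149 − j0.000652) S
|Y| = 0.00163 S → |Z| = 1/|Y| = 614 Ω, ∠Z = −∠Y = 23.6°
cos φ = cos(23.6°) = 0.916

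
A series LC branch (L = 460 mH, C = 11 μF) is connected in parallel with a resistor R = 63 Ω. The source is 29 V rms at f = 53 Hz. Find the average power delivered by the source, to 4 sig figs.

ω = 2πf = 333.0 rad/s
X_L = ωL = 153.2 Ω
X_C = 1/(ωC) = 273.0 Ω
Branch 1: Z₁ = R = 63.00 Ω
Branch 2 (series LC): Z₂ = j(X_L − X_C) = −j119.8 Ω
Parallel: Z = Z₁Z₂/(Z₁+Z₂), |Z| = 55.76 Ω, ∠Z = -27.74°
I = V/|Z| = 520.1 mA
P = VI cos φ = 29 × 0.5201 × cos(-27.74°) = 13.35 W

13.35 W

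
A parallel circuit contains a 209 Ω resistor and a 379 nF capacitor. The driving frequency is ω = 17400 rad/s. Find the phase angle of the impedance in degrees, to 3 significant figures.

-54.0°

X_C = 1/(ωC) = 152 Ω
Parallel: admittances add. Y = 1/R + jωC
Y = (0.00478 + j0.00659) S
|Y| = 0.00815 S → |Z| = 1/|Y| = 123 Ω, ∠Z = −∠Y = -54.0°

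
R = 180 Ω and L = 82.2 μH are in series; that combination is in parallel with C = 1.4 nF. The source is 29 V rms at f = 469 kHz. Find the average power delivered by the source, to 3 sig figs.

1.66 W

ω = 2πf = 2.947e+06 rad/s
X_L = ωL = 242 Ω
X_C = 1/(ωC) = 242 Ω
Branch 1 (R+jX_L): Z₁ = 180 + j242 Ω, |Z₁| = 302 Ω
Branch 2 (−jX_C): Z₂ = −j242 Ω
Parallel: Z = Z₁Z₂/(Z₁+Z₂), |Z| = 406 Ω, ∠Z = -36.6°
I = V/|Z| = 71.4 mA
P = VI cos φ = 29 × 0.0714 × cos(-36.6°) = 1.66 W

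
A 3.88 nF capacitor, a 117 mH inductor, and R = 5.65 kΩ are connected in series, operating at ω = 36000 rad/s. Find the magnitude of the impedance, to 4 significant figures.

X_L = ωL = 4212 Ω
X_C = 1/(ωC) = 7159 Ω
Net reactance X = X_L − X_C = -2947 Ω
Z = 5650 − j2947 Ω
|Z| = √(5650² + 2947²) = 6372 Ω

6372 Ω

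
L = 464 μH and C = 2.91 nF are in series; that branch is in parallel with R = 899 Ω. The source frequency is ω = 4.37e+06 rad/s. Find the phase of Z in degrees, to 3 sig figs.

24.8°

X_L = ωL = 2030 Ω
X_C = 1/(ωC) = 78.6 Ω
Branch 1: Z₁ = R = 899 Ω
Branch 2 (series LC): Z₂ = j(X_L − X_C) = j1950 Ω
Parallel: Z = Z₁Z₂/(Z₁+Z₂), |Z| = 816 Ω, ∠Z = 24.8°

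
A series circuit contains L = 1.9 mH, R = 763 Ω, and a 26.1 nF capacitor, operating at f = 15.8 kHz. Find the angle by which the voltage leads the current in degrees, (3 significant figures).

-14.5°

ω = 2πf = 99270 rad/s
X_L = ωL = 189 Ω
X_C = 1/(ωC) = 386 Ω
Net reactance X = X_L − X_C = -197 Ω
Z = 763 − j197 Ω
|Z| = √(763² + 197²) = 788 Ω
∠Z = arctan(-197/763) = -14.5°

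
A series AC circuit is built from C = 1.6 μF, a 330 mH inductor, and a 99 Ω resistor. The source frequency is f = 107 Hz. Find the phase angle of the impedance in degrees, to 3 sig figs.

-82.0°

ω = 2πf = 672.3 rad/s
X_L = ωL = 222 Ω
X_C = 1/(ωC) = 930 Ω
Net reactance X = X_L − X_C = -708 Ω
Z = 99.0 − j708 Ω
|Z| = √(99.0² + 708²) = 715 Ω
∠Z = arctan(-708/99.0) = -82.0°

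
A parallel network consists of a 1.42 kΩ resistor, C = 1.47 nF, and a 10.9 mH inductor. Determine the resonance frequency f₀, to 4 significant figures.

ω₀ = 1/√(LC) = 1/√(0.0109 × 1.47e-09) = 249800 rad/s
f₀ = ω₀/(2π) = 39.76 kHz

39.76 kHz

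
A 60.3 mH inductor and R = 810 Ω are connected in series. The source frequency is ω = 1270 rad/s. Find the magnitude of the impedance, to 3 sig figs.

814 Ω

X_L = ωL = 76.6 Ω
Z = 810 + j76.6 Ω
|Z| = √(810² + 76.6²) = 814 Ω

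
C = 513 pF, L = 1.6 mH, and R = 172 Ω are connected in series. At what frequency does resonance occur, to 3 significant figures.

176 kHz

ω₀ = 1/√(LC) = 1/√(0.0016 × 5.13e-10) = 1.104e+06 rad/s
f₀ = ω₀/(2π) = 176 kHz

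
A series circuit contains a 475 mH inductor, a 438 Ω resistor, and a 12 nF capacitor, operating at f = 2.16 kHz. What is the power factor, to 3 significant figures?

0.819

ω = 2πf = 13570 rad/s
X_L = ωL = 6450 Ω
X_C = 1/(ωC) = 6140 Ω
Net reactance X = X_L − X_C = 306 Ω
Z = 438 + j306 Ω
|Z| = √(438² + 306²) = 534 Ω
∠Z = arctan(306/438) = 35.0°
cos φ = cos(35.0°) = 0.819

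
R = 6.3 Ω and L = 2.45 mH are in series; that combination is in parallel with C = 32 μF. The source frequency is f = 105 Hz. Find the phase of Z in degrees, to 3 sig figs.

6.55°

ω = 2πf = 659.7 rad/s
X_L = ωL = 1.62 Ω
X_C = 1/(ωC) = 47.4 Ω
Branch 1 (R+jX_L): Z₁ = 6.30 + j1.62 Ω, |Z₁| = 6.50 Ω
Branch 2 (−jX_C): Z₂ = −j47.4 Ω
Parallel: Z = Z₁Z₂/(Z₁+Z₂), |Z| = 6.67 Ω, ∠Z = 6.55°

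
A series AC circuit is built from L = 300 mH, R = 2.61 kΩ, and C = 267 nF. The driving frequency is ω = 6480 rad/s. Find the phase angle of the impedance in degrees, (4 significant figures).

X_L = ωL = 1944 Ω
X_C = 1/(ωC) = 578.0 Ω
Net reactance X = X_L − X_C = 1366 Ω
Z = 2610 + j1366 Ω
|Z| = √(2610² + 1366²) = 2946 Ω
∠Z = arctan(1366/2610) = 27.63°

27.63°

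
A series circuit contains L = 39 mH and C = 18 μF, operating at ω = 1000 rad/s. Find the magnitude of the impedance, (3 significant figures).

16.6 Ω

X_L = ωL = 39.0 Ω
X_C = 1/(ωC) = 55.6 Ω
Net reactance X = X_L − X_C = -16.6 Ω
Z = − j16.6 Ω
|Z| = √(0² + 16.6²) = 16.6 Ω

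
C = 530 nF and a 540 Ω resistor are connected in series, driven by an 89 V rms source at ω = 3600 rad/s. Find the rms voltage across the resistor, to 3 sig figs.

63.9 V

X_C = 1/(ωC) = 524 Ω
Z = 540 − j524 Ω
|Z| = √(540² + 524²) = 753 Ω
I = V/|Z| = 118 mA
V_R = I·|Z_R| = 0.118 × 540 = 63.9 V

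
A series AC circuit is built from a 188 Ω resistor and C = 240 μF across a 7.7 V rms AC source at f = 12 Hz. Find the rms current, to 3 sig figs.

ω = 2πf = 75.40 rad/s
X_C = 1/(ωC) = 55.3 Ω
Z = 188 − j55.3 Ω
|Z| = √(188² + 55.3²) = 196 Ω
I = V/|Z| = 7.7/196 = 39.3 mA

39.3 mA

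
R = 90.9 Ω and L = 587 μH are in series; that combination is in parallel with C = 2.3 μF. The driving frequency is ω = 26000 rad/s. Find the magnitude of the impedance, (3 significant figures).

17.0 Ω

X_L = ωL = 15.3 Ω
X_C = 1/(ωC) = 16.7 Ω
Branch 1 (R+jX_L): Z₁ = 90.9 + j15.3 Ω, |Z₁| = 92.2 Ω
Branch 2 (−jX_C): Z₂ = −j16.7 Ω
Parallel: Z = Z₁Z₂/(Z₁+Z₂), |Z| = 17.0 Ω, ∠Z = -79.5°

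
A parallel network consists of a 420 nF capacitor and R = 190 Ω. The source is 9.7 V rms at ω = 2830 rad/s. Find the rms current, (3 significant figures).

52.3 mA

X_C = 1/(ωC) = 841 Ω
Parallel: admittances add. Y = 1/R + jωC
Y = (0.00526 + j0.00119) S
|Y| = 0.00540 S → |Z| = 1/|Y| = 185 Ω, ∠Z = −∠Y = -12.7°
I = V/|Z| = 9.7/185 = 52.3 mA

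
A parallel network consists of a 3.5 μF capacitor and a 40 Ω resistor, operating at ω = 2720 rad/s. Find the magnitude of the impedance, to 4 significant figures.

37.38 Ω

X_C = 1/(ωC) = 105.0 Ω
Parallel: admittances add. Y = 1/R + jωC
Y = (0.02500 + j0.009520) S
|Y| = 0.02675 S → |Z| = 1/|Y| = 37.38 Ω, ∠Z = −∠Y = -20.85°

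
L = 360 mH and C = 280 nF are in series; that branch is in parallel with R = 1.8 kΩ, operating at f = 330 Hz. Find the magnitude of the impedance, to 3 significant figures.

ω = 2πf = 2073 rad/s
X_L = ωL = 746 Ω
X_C = 1/(ωC) = 1720 Ω
Branch 1: Z₁ = R = 1800 Ω
Branch 2 (series LC): Z₂ = j(X_L − X_C) = −j976 Ω
Parallel: Z = Z₁Z₂/(Z₁+Z₂), |Z| = 858 Ω, ∠Z = -61.5°

858 Ω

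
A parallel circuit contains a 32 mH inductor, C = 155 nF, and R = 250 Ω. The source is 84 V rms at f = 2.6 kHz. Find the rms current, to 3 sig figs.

ω = 2πf = 16340 rad/s
X_L = ωL = 523 Ω
X_C = 1/(ωC) = 395 Ω
Parallel: admittances add. Y = 1/R + 1/(jωL) + jωC
Y = (0.00400 + j0.000619) S
|Y| = 0.00405 S → |Z| = 1/|Y| = 247 Ω, ∠Z = −∠Y = -8.80°
I = V/|Z| = 84/247 = 340 mA

340 mA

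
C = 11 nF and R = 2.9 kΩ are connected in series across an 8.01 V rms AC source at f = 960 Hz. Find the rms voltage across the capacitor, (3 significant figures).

7.87 V

ω = 2πf = 6032 rad/s
X_C = 1/(ωC) = 15100 Ω
Z = 2900 − j15100 Ω
|Z| = √(2900² + 15100²) = 15300 Ω
I = V/|Z| = 522 μA
V_C = I·|Z_C| = 0.000522 × 15100 = 7.87 V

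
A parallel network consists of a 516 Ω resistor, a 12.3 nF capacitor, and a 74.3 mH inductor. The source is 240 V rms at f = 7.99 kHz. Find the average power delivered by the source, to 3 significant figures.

ω = 2πf = 50200 rad/s
X_L = ωL = 3730 Ω
X_C = 1/(ωC) = 1620 Ω
Parallel: admittances add. Y = 1/R + 1/(jωL) + jωC
Y = (0.00194 + j0.000349) S
|Y| = 0.00197 S → |Z| = 1/|Y| = 508 Ω, ∠Z = −∠Y = -10.2°
I = V/|Z| = 473 mA
P = VI cos φ = 240 × 0.473 × cos(-10.2°) = 112 W

112 W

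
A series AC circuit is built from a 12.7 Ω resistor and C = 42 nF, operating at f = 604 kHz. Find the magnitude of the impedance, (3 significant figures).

14.2 Ω

ω = 2πf = 3.795e+06 rad/s
X_C = 1/(ωC) = 6.27 Ω
Z = 12.7 − j6.27 Ω
|Z| = √(12.7² + 6.27²) = 14.2 Ω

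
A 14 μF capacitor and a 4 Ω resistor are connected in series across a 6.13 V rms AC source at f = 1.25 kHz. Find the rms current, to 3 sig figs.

ω = 2πf = 7854 rad/s
X_C = 1/(ωC) = 9.09 Ω
Z = 4.00 − j9.09 Ω
|Z| = √(4.00² + 9.09²) = 9.94 Ω
I = V/|Z| = 6.13/9.94 = 617 mA

617 mA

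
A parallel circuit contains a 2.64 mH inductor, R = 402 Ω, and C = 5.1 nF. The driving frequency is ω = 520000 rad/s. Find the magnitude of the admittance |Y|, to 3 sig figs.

X_L = ωL = 1370 Ω
X_C = 1/(ωC) = 377 Ω
Parallel: admittances add. Y = 1/R + 1/(jωL) + jωC
Y = (0.00249 + j0.00192) S
|Y| = 0.00314 S → |Z| = 1/|Y| = 318 Ω, ∠Z = −∠Y = -37.7°

3.14 mS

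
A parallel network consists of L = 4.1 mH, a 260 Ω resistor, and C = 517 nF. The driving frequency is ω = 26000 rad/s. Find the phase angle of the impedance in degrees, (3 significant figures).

-46.6°

X_L = ωL = 107 Ω
X_C = 1/(ωC) = 74.4 Ω
Parallel: admittances add. Y = 1/R + 1/(jωL) + jωC
Y = (0.00385 + j0.00406) S
|Y| = 0.00559 S → |Z| = 1/|Y| = 179 Ω, ∠Z = −∠Y = -46.6°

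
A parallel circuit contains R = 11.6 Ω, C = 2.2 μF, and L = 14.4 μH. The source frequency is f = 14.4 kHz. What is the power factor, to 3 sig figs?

0.150

ω = 2πf = 90480 rad/s
X_L = ωL = 1.30 Ω
X_C = 1/(ωC) = 5.02 Ω
Parallel: admittances add. Y = 1/R + 1/(jωL) + jωC
Y = (0.0862 − j0.568) S
|Y| = 0.575 S → |Z| = 1/|Y| = 1.74 Ω, ∠Z = −∠Y = 81.4°
cos φ = cos(81.4°) = 0.150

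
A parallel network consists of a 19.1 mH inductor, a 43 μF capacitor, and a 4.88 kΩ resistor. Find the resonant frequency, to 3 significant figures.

176 Hz

ω₀ = 1/√(LC) = 1/√(0.0191 × 4.3e-05) = 1103 rad/s
f₀ = ω₀/(2π) = 176 Hz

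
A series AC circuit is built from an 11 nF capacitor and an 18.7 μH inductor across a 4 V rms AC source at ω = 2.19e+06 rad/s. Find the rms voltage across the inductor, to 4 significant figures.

293.6 V

X_L = ωL = 40.95 Ω
X_C = 1/(ωC) = 41.51 Ω
Net reactance X = X_L − X_C = -0.5580 Ω
Z = − j0.5580 Ω
|Z| = √(0² + 0.5580²) = 0.5580 Ω
I = V/|Z| = 7.168 A
V_L = I·|Z_L| = 7.168 × 40.95 = 293.6 V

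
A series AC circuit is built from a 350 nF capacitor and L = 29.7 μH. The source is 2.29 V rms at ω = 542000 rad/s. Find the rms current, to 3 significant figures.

212 mA

X_L = ωL = 16.1 Ω
X_C = 1/(ωC) = 5.27 Ω
Net reactance X = X_L − X_C = 10.8 Ω
Z = j10.8 Ω
|Z| = √(0² + 10.8²) = 10.8 Ω
I = V/|Z| = 2.29/10.8 = 212 mA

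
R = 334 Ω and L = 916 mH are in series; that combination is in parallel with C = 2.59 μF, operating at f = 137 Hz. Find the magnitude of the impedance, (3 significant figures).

806 Ω

ω = 2πf = 860.8 rad/s
X_L = ωL = 788 Ω
X_C = 1/(ωC) = 449 Ω
Branch 1 (R+jX_L): Z₁ = 334 + j788 Ω, |Z₁| = 856 Ω
Branch 2 (−jX_C): Z₂ = −j449 Ω
Parallel: Z = Z₁Z₂/(Z₁+Z₂), |Z| = 806 Ω, ∠Z = -68.5°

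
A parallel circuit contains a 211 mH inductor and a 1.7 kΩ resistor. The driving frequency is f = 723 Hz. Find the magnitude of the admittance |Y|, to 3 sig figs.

ω = 2πf = 4543 rad/s
X_L = ωL = 959 Ω
Parallel: admittances add. Y = 1/R + 1/(jωL)
Y = (0.000588 − j0.00104) S
|Y| = 0.00120 S → |Z| = 1/|Y| = 835 Ω, ∠Z = −∠Y = 60.6°

1.20 mS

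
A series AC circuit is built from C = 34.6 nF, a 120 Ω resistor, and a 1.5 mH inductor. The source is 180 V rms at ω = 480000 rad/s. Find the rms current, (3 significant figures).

268 mA

X_L = ωL = 720 Ω
X_C = 1/(ωC) = 60.2 Ω
Net reactance X = X_L − X_C = 660 Ω
Z = 120 + j660 Ω
|Z| = √(120² + 660²) = 671 Ω
I = V/|Z| = 180/671 = 268 mA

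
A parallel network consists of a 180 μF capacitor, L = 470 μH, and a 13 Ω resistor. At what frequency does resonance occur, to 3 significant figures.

547 Hz

ω₀ = 1/√(LC) = 1/√(0.00047 × 0.00018) = 3438 rad/s
f₀ = ω₀/(2π) = 547 Hz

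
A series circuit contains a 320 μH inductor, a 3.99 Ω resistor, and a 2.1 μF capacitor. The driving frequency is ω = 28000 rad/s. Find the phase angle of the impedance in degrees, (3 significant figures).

-63.6°

X_L = ωL = 8.96 Ω
X_C = 1/(ωC) = 17.0 Ω
Net reactance X = X_L − X_C = -8.05 Ω
Z = 3.99 − j8.05 Ω
|Z| = √(3.99² + 8.05²) = 8.98 Ω
∠Z = arctan(-8.05/3.99) = -63.6°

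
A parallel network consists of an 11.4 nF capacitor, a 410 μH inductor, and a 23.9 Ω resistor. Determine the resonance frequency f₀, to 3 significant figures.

73.6 kHz

ω₀ = 1/√(LC) = 1/√(0.00041 × 1.14e-08) = 462500 rad/s
f₀ = ω₀/(2π) = 73.6 kHz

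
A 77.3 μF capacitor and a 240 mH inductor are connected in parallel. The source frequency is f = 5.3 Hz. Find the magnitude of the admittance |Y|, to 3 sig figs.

ω = 2πf = 33.30 rad/s
X_L = ωL = 7.99 Ω
X_C = 1/(ωC) = 388 Ω
Parallel: admittances add. Y = 1/(jωL) + jωC
Y = (0 − j0.123) S
|Y| = 0.123 S → |Z| = 1/|Y| = 8.16 Ω, ∠Z = −∠Y = 90.0°

123 mS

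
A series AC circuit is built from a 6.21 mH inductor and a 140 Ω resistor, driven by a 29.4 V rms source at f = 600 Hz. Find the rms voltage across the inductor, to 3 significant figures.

4.85 V

ω = 2πf = 3770 rad/s
X_L = ωL = 23.4 Ω
Z = 140 + j23.4 Ω
|Z| = √(140² + 23.4²) = 142 Ω
I = V/|Z| = 207 mA
V_L = I·|Z_L| = 0.207 × 23.4 = 4.85 V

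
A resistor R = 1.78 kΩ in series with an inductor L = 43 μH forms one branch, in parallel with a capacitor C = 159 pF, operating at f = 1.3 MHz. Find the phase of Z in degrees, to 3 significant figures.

ω = 2πf = 8.168e+06 rad/s
X_L = ωL = 351 Ω
X_C = 1/(ωC) = 770 Ω
Branch 1 (R+jX_L): Z₁ = 1780 + j351 Ω, |Z₁| = 1810 Ω
Branch 2 (−jX_C): Z₂ = −j770 Ω
Parallel: Z = Z₁Z₂/(Z₁+Z₂), |Z| = 764 Ω, ∠Z = -65.6°

-65.6°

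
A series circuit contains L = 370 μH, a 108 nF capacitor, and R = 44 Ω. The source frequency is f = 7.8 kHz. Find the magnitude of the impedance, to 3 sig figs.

ω = 2πf = 49010 rad/s
X_L = ωL = 18.1 Ω
X_C = 1/(ωC) = 189 Ω
Net reactance X = X_L − X_C = -171 Ω
Z = 44.0 − j171 Ω
|Z| = √(44.0² + 171²) = 176 Ω

176 Ω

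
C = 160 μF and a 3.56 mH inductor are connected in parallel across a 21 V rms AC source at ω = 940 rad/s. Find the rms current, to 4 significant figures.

X_L = ωL = 3.346 Ω
X_C = 1/(ωC) = 6.649 Ω
Parallel: admittances add. Y = 1/(jωL) + jωC
Y = (0 − j0.1484) S
|Y| = 0.1484 S → |Z| = 1/|Y| = 6.737 Ω, ∠Z = −∠Y = 90.00°
I = V/|Z| = 21/6.737 = 3.117 A

3.117 A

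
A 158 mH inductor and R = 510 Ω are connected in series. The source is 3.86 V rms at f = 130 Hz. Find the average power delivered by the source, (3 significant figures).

ω = 2πf = 816.8 rad/s
X_L = ωL = 129 Ω
Z = 510 + j129 Ω
|Z| = √(510² + 129²) = 526 Ω
∠Z = arctan(129/510) = 14.2°
I = V/|Z| = 7.34 mA
P = VI cos φ = 3.86 × 0.00734 × cos(14.2°) = 27.5 mW

27.5 mW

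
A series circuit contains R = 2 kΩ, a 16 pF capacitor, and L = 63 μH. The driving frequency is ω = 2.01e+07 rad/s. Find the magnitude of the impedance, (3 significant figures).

2720 Ω

X_L = ωL = 1270 Ω
X_C = 1/(ωC) = 3110 Ω
Net reactance X = X_L − X_C = -1840 Ω
Z = 2000 − j1840 Ω
|Z| = √(2000² + 1840²) = 2720 Ω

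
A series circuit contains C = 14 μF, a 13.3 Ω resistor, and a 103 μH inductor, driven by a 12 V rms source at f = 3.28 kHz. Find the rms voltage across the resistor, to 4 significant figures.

11.94 V

ω = 2πf = 20610 rad/s
X_L = ωL = 2.123 Ω
X_C = 1/(ωC) = 3.466 Ω
Net reactance X = X_L − X_C = -1.343 Ω
Z = 13.30 − j1.343 Ω
|Z| = √(13.30² + 1.343²) = 13.37 Ω
I = V/|Z| = 897.7 mA
V_R = I·|Z_R| = 0.8977 × 13.30 = 11.94 V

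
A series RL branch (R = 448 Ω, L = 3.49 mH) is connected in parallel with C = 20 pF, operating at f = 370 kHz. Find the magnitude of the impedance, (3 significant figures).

ω = 2πf = 2.325e+06 rad/s
X_L = ωL = 8110 Ω
X_C = 1/(ωC) = 21500 Ω
Branch 1 (R+jX_L): Z₁ = 448 + j8110 Ω, |Z₁| = 8130 Ω
Branch 2 (−jX_C): Z₂ = −j21500 Ω
Parallel: Z = Z₁Z₂/(Z₁+Z₂), |Z| = 13000 Ω, ∠Z = 84.9°

13000 Ω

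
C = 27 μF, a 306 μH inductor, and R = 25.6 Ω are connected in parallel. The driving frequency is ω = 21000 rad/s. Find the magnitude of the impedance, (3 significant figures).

X_L = ωL = 6.43 Ω
X_C = 1/(ωC) = 1.76 Ω
Parallel: admittances add. Y = 1/R + 1/(jωL) + jωC
Y = (0.0391 + j0.411) S
|Y| = 0.413 S → |Z| = 1/|Y| = 2.42 Ω, ∠Z = −∠Y = -84.6°

2.42 Ω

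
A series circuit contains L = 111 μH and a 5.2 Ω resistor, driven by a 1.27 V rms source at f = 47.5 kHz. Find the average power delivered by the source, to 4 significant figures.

ω = 2πf = 298500 rad/s
X_L = ωL = 33.13 Ω
Z = 5.200 + j33.13 Ω
|Z| = √(5.200² + 33.13²) = 33.53 Ω
∠Z = arctan(33.13/5.200) = 81.08°
I = V/|Z| = 37.87 mA
P = VI cos φ = 1.27 × 0.03787 × cos(81.08°) = 7.458 mW

7.458 mW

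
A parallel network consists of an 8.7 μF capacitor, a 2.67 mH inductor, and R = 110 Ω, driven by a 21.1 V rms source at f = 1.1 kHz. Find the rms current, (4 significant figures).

ω = 2πf = 6912 rad/s
X_L = ωL = 18.45 Ω
X_C = 1/(ωC) = 16.63 Ω
Parallel: admittances add. Y = 1/R + 1/(jωL) + jωC
Y = (0.009091 + j0.005940) S
|Y| = 0.01086 S → |Z| = 1/|Y| = 92.08 Ω, ∠Z = −∠Y = -33.16°
I = V/|Z| = 21.1/92.08 = 229.1 mA

229.1 mA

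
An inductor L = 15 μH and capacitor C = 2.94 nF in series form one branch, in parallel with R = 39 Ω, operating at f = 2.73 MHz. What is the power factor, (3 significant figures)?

0.987

ω = 2πf = 1.715e+07 rad/s
X_L = ωL = 257 Ω
X_C = 1/(ωC) = 19.8 Ω
Branch 1: Z₁ = R = 39.0 Ω
Branch 2 (series LC): Z₂ = j(X_L − X_C) = j237 Ω
Parallel: Z = Z₁Z₂/(Z₁+Z₂), |Z| = 38.5 Ω, ∠Z = 9.33°
cos φ = cos(9.33°) = 0.987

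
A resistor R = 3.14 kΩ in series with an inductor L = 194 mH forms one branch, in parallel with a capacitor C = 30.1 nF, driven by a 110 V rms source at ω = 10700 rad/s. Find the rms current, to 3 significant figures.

X_L = ωL = 2080 Ω
X_C = 1/(ωC) = 3100 Ω
Branch 1 (R+jX_L): Z₁ = 3140 + j2080 Ω, |Z₁| = 3760 Ω
Branch 2 (−jX_C): Z₂ = −j3100 Ω
Parallel: Z = Z₁Z₂/(Z₁+Z₂), |Z| = 3540 Ω, ∠Z = -38.4°
I = V/|Z| = 110/3540 = 31.1 mA

31.1 mA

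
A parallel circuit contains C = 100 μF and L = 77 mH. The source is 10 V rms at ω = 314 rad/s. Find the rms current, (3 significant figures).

99.6 mA

X_L = ωL = 24.2 Ω
X_C = 1/(ωC) = 31.8 Ω
Parallel: admittances add. Y = 1/(jωL) + jωC
Y = (0 − j0.00996) S
|Y| = 0.00996 S → |Z| = 1/|Y| = 100 Ω, ∠Z = −∠Y = 90.0°
I = V/|Z| = 10/100 = 99.6 mA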